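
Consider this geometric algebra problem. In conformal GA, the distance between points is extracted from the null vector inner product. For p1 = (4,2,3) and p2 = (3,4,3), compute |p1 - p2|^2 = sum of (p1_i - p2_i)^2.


p1 - p2 = (1, -2, 0)
|p1 - p2|^2 = 1^2 + (-2)^2 + 0^2
= 1 + 4 + 0
= 5


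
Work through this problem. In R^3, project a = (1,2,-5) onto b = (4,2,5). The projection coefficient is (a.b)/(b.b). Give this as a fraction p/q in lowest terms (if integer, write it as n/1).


Projection coefficient = (a . b) / (b . b)
a . b = 1*4 + 2*2 + (-5)*5
= 4 + 4 + (-25) = -17
b . b = 4^2 + 2^2 + 5^2
= 16 + 4 + 25 = 45
Coefficient = -17/45
In lowest terms: -17/45


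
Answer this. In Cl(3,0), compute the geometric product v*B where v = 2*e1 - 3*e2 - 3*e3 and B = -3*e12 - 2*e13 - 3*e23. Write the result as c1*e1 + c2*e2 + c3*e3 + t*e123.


vB has grade-1 (vector) and grade-3 (trivector) parts: vB = (v _| B) + (v ^ B).
Vector part <vB>_1:
  e1: -v2*b12 - v3*b13 = -(-3)*(-3) - (-3)*(-2) = -15
  e2: v1*b12 - v3*b23 = (2)*(-3) - (-3)*(-3) = -15
  e3: v1*b13 + v2*b23 = (2)*(-2) + (-3)*(-3) = 5
Trivector part <vB>_3:
  e123: v1*b23 - v2*b13 + v3*b12 = (2)*(-3) - (-3)*(-2) + (-3)*(-3) = -3
vB = -15*e1 - 15*e2 + 5*e3 - 3*e123


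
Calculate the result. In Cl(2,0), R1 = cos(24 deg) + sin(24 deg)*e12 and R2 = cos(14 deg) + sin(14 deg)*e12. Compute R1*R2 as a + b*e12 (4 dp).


Same-plane rotors commute and their half-angles add:
R1*R2 = cos(a1 + a2) + sin(a1 + a2)*e12.
a1 + a2 = 24 + 14 = 38 deg
cos(38 deg) = 0.7880
sin(38 deg) = 0.6157
R1*R2 = 0.7880 + 0.6157*e12


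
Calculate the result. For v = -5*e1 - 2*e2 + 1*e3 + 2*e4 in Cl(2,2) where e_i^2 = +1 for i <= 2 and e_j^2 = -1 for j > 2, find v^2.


v^2 = sum of c_i^2 * e_i^2
Positive signature terms (e_i^2 = +1): (-5)^2 + (-2)^2 = 29
Negative signature terms (e_j^2 = -1): 1^2 + 2^2 = 5
v^2 = 29 - 5 = 24


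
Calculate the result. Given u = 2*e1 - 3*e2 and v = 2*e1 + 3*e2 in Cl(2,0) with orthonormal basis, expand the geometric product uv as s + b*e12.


Expand: (2*e1 - 3*e2)(2*e1 + 3*e2)
= 2*2*e1e1 + 2*3*e1e2 + (-3)*2*e2e1 + (-3)*3*e2e2
Using e1^2 = e2^2 = 1, e2e1 = -e1e2:
Scalar part s = 2*2 + (-3)*3 = 4 + (-9) = -5
Bivector part b = 2*3 - (-3)*2 = 6 - (-6) = 12
uv = -5 + 12*e12


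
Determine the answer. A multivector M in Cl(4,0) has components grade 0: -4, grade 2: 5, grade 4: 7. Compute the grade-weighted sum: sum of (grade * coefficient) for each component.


Grade-weighted sum = sum of grade_k * coefficient_k
0*(-4) = 0
2*5 = 10
4*7 = 28
Total = 0 + 10 + 28 = 38


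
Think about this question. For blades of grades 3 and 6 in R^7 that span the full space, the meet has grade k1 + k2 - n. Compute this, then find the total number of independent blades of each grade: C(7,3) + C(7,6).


Meet grade = grade(A) + grade(B) - n
= 3 + 6 - 7 = 2
C(7,3) = 35
C(7,6) = 7
dim_A + dim_B = 35 + 7 = 42


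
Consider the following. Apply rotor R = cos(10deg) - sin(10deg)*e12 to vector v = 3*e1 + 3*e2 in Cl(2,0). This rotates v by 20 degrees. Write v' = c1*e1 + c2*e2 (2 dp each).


Rotor R = cos(10deg) - sin(10deg)*e12
Rotation angle theta = 2 * 10 = 20 degrees
v' = R*v*~R rotates v by theta.
cos(20deg) = 0.9397, sin(20deg) = 0.3420
v'_1 = 3*cos(20deg) - 3*sin(20deg)
= 3*0.9397 - 3*0.3420
= 1.79
v'_2 = 3*sin(20deg) + 3*cos(20deg)
= 3*0.3420 + 3*0.9397
= 3.85
v' = 1.79*e1 + 3.85*e2


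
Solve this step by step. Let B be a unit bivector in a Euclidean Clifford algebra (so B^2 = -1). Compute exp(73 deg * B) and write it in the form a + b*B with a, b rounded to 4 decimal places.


For a unit bivector B with B^2 = -1, the exponential series gives
e^(theta*B) = cos(theta) + sin(theta)*B (the GA analogue of Euler's formula).
theta = 73 degrees = 1.27409 rad
cos(73 deg) = 0.2924
sin(73 deg) = 0.9563
exp(theta*B) = 0.2924 + 0.9563*B


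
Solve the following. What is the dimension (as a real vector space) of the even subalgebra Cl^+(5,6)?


Even subalgebra dimension = 2^(n-1)
n = 5 + 6 = 11
2^(11 - 1) = 2^10 = 1024
Verification: sum of C(11,k) for even k = 1 + 55 + 330 + 462 + 165 + 11 = 1024
Result = 1024


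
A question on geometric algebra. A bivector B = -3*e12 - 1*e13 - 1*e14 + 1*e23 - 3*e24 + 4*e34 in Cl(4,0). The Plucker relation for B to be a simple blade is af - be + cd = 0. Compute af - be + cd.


Plucker relation: af - be + cd
a*f = (-3)*4 = -12
b*e = (-1)*(-3) = 3
c*d = (-1)*1 = -1
af - be + cd = -12 - 3 + (-1)
= -16


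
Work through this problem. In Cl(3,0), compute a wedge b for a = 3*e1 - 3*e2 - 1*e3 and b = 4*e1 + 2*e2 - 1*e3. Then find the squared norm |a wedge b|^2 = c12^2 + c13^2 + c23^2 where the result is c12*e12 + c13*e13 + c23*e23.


a wedge b = (a1*b2 - a2*b1)*e12 + (a1*b3 - a3*b1)*e13 + (a2*b3 - a3*b2)*e23
e12 coeff: 3*2 - (-3)*4 = 6 - (-12) = 18
e13 coeff: 3*(-1) - (-1)*4 = -3 - (-4) = 1
e23 coeff: (-3)*(-1) - (-1)*2 = 3 - (-2) = 5
|a wedge b|^2 = 18^2 + 1^2 + 5^2
= 324 + 1 + 25
= 350


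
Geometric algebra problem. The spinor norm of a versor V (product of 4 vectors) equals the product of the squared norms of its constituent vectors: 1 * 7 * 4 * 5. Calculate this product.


Spinor norm N(V) = |v1|^2 * |v2|^2 * ... * |v4|^2
= 1 * 7 * 4 * 5
Running product: 1, 7, 28, 140
N(V) = 140


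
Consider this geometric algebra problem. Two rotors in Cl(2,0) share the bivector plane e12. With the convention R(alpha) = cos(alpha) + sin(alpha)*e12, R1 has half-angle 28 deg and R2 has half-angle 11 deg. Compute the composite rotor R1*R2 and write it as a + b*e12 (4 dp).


Same-plane rotors commute and their half-angles add:
R1*R2 = cos(a1 + a2) + sin(a1 + a2)*e12.
a1 + a2 = 28 + 11 = 39 deg
cos(39 deg) = 0.7771
sin(39 deg) = 0.6293
R1*R2 = 0.7771 + 0.6293*e12


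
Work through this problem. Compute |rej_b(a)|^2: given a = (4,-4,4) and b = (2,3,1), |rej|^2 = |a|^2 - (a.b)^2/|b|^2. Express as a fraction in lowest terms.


|a|^2 = 4^2 + (-4)^2 + 4^2 = 48
|b|^2 = 2^2 + 3^2 + 1^2 = 14
a . b = 4*2 + (-4)*3 + 4*1 = 0
(a.b)^2 = 0^2 = 0
|rej|^2 = 48 - 0/14
= (672 - 0)/14
= 672/14
In lowest terms: 48/1


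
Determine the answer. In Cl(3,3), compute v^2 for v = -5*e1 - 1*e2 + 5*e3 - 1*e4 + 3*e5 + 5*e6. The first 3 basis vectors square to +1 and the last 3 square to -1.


v^2 = sum of c_i^2 * e_i^2
Positive signature terms (e_i^2 = +1): (-5)^2 + (-1)^2 + 5^2 = 51
Negative signature terms (e_j^2 = -1): (-1)^2 + 3^2 + 5^2 = 35
v^2 = 51 - 35 = 16


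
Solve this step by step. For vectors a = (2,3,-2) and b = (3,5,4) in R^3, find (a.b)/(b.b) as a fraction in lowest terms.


Projection coefficient = (a . b) / (b . b)
a . b = 2*3 + 3*5 + (-2)*4
= 6 + 15 + (-8) = 13
b . b = 3^2 + 5^2 + 4^2
= 9 + 25 + 16 = 50
Coefficient = 13/50
In lowest terms: 13/50


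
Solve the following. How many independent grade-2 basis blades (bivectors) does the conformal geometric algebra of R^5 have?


The conformal model of R^5 uses Cl(6,1) with m = 5 + 2 = 7 generators.
Number of grade-2 blades = C(m, 2) = C(7, 2)
= 7*6/2 = 21


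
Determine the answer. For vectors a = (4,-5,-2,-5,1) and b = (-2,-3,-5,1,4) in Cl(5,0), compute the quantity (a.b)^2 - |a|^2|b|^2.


a . b = 4*(-2) + (-5)*(-3) + (-2)*(-5) + (-5)*1 + 1*4
= -8 + 15 + 10 + (-5) + 4 = 16
|a|^2 = 4^2 + (-5)^2 + (-2)^2 + (-5)^2 + 1^2 = 71
|b|^2 = (-2)^2 + (-3)^2 + (-5)^2 + 1^2 + 4^2 = 55
(a.b)^2 = 16^2 = 256
|a|^2 * |b|^2 = 71 * 55 = 3905
Result = 256 - 3905 = -3649


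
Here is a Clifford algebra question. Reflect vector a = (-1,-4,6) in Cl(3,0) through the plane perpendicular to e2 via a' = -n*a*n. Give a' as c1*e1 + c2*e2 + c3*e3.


Reflection formula: a' = -n*a*n, with n = e2 (unit vector, n^2 = 1).
For reflection through hyperplane perp to e2:
The component along e2 flips sign, others stay.
a = (-1, -4, 6)
a' = (-1, 4, 6)
a' = -1*e1 + 4*e2 + 6*e3


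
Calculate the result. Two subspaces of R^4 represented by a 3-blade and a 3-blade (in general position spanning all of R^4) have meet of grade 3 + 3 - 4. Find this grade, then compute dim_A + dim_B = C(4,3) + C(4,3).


Meet grade = grade(A) + grade(B) - n
= 3 + 3 - 4 = 2
C(4,3) = 4
C(4,3) = 4
dim_A + dim_B = 4 + 4 = 8


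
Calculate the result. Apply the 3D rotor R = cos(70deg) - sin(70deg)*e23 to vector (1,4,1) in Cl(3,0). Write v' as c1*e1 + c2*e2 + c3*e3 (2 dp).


Rotor R = cos(70deg) - sin(70deg)*e23
Rotation angle theta = 2 * 70 = 140 degrees in the e23 plane (e2 -> e3).
The component perpendicular to the plane (e1) is invariant: v'_1 = v1 = 1.00
cos(140deg) = -0.7660, sin(140deg) = 0.6428
v'_2 = v2*cos(theta) - v3*sin(theta) = 4*(-0.7660) - 1*0.6428 = -3.71
v'_3 = v2*sin(theta) + v3*cos(theta) = 4*0.6428 + 1*(-0.7660) = 1.81
v' = 1.00*e1 - 3.71*e2 + 1.81*e3


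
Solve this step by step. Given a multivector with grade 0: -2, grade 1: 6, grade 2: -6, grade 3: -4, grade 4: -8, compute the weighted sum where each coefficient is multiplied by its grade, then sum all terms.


Grade-weighted sum = sum of grade_k * coefficient_k
0*(-2) = 0
1*6 = 6
2*(-6) = -12
3*(-4) = -12
4*(-8) = -32
Total = 0 + 6 + (-12) + (-12) + (-32) = -50


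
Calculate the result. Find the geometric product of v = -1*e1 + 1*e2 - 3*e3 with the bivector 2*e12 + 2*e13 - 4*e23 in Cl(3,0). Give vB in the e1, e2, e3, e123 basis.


vB has grade-1 (vector) and grade-3 (trivector) parts: vB = (v _| B) + (v ^ B).
Vector part <vB>_1:
  e1: -v2*b12 - v3*b13 = -(1)*(2) - (-3)*(2) = 4
  e2: v1*b12 - v3*b23 = (-1)*(2) - (-3)*(-4) = -14
  e3: v1*b13 + v2*b23 = (-1)*(2) + (1)*(-4) = -6
Trivector part <vB>_3:
  e123: v1*b23 - v2*b13 + v3*b12 = (-1)*(-4) - (1)*(2) + (-3)*(2) = -4
vB = 4*e1 - 14*e2 - 6*e3 - 4*e123


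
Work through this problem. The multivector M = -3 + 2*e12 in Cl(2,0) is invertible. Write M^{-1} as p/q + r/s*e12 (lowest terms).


M = -3 + 2*e12, where e12^2 = -1.
Since M commutes with its reverse ~M = a - b*e12, M * ~M = a^2 - b^2*e12^2 = a^2 + b^2.
So M^{-1} = ~M / (a^2 + b^2) = (a - b*e12)/(a^2 + b^2).
a^2 + b^2 = 9 + 4 = 13
Scalar part = -3/13 = -3/13
Bivector coeff = -2/13 = -2/13
M^{-1} = -3/13 - 2/13*e12


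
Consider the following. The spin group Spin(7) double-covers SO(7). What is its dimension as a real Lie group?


Spin(n) double-covers SO(n); both have Lie algebra so(n) of dimension n(n-1)/2.
n = 7
n(n-1) = 7 * 6 = 42
dim Spin(7) = 42/2 = 21


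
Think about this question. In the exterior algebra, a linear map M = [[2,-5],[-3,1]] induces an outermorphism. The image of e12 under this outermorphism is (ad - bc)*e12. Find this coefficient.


The outermorphism of a linear map f sends e1^e2 to f(e1)^f(e2).
f(e1) = 2*e1 - 3*e2
f(e2) = -5*e1 + 1*e2
f(e1) ^ f(e2) = (2*e1 - 3*e2) ^ (-5*e1 + 1*e2)
= 2*1*e12 + (-3)*(-5)*e21
= (2 - 15)*e12
= -13*e12
Coefficient = -13


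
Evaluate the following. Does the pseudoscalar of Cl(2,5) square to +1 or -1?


The pseudoscalar I = e1...e_n (product of all n generators) of Cl(p,q) satisfies I^2 = (-1)^(q + n(n-1)/2).
p = 2, q = 5, n = p + q = 7
n(n-1)/2 = 7 * 6 / 2 = 21
Exponent = q + n(n-1)/2 = 5 + 21 = 26
I^2 = (-1)^26 = +1


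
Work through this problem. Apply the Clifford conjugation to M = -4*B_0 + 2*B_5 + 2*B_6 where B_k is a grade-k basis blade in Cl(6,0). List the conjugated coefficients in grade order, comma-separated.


Clifford conjugate sign for grade k: (-1)^(k(k+1)/2)
Grade 0: (-1)^(0*1/2) = (-1)^0 = 1, coeff -4 -> -4
Grade 5: (-1)^(5*6/2) = (-1)^15 = -1, coeff 2 -> -2
Grade 6: (-1)^(6*7/2) = (-1)^21 = -1, coeff 2 -> -2
Conjugated coefficients: -4, -2, -2


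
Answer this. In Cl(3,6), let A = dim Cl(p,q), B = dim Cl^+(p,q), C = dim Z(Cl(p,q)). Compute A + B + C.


n = 3 + 6 = 9
Total dim = 2^9 = 512
Even subalgebra dim = 2^8 = 256
n is odd, so center dim = 2
Sum = 512 + 256 + 2 = 770


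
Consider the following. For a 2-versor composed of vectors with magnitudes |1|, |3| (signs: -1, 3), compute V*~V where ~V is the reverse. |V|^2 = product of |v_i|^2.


Each vector v_i has |v_i|^2 = s_i^2
Squared scales: (-1)^2 = 1, 3^2 = 9
|V|^2 = 1 * 9
= 9


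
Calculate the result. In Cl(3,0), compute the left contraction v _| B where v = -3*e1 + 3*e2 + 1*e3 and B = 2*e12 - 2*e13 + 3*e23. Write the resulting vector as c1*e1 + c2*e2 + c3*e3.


Left contraction v _| B = <vB>_1 (grade-1 part of the geometric product vB).
Using e1_|e12 = e2, e2_|e12 = -e1, e1_|e13 = e3, e3_|e13 = -e1, e2_|e23 = e3, e3_|e23 = -e2:
e1 coeff: -v2*b12 - v3*b13 = -(3)*(2) - (1)*(-2) = -4
e2 coeff: v1*b12 - v3*b23 = (-3)*(2) - (1)*(3) = -9
e3 coeff: v1*b13 + v2*b23 = (-3)*(-2) + (3)*(3) = 15
v _| B = -4*e1 - 9*e2 + 15*e3


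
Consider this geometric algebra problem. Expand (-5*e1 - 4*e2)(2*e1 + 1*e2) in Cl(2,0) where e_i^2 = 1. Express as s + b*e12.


Expand: (-5*e1 - 4*e2)(2*e1 + 1*e2)
= (-5)*2*e1e1 + (-5)*1*e1e2 + (-4)*2*e2e1 + (-4)*1*e2e2
Using e1^2 = e2^2 = 1, e2e1 = -e1e2:
Scalar part s = (-5)*2 + (-4)*1 = -10 + (-4) = -14
Bivector part b = (-5)*1 - (-4)*2 = -5 - (-8) = 3
uv = -14 + 3*e12


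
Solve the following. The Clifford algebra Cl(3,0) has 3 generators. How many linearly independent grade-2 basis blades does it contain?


Number of grade-k basis blades in Cl(p,q) with n = p + q is C(n, k).
n = 3 + 0 = 3
C(3, 2) = 3! / (2! * 1!)
= 6 / (2 * 1)
= 3


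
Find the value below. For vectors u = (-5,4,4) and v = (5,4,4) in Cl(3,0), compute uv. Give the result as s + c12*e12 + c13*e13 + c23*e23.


In Cl(3,0): e_i^2 = 1, e_ie_j = -e_je_i for i != j.
Scalar part = u . v = (-5)*5 + 4*4 + 4*4
= -25 + 16 + 16 = 7
e12 coeff = (-5)*4 - 4*5 = -20 - 20 = -40
e13 coeff = (-5)*4 - 4*5 = -20 - 20 = -40
e23 coeff = 4*4 - 4*4 = 16 - 16 = 0
uv = 7 - 40*e12 - 40*e13 + 0*e23


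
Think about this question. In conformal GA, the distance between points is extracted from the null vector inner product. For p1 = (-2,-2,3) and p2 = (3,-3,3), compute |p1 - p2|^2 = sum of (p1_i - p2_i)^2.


p1 - p2 = (-5, 1, 0)
|p1 - p2|^2 = (-5)^2 + 1^2 + 0^2
= 25 + 1 + 0
= 26


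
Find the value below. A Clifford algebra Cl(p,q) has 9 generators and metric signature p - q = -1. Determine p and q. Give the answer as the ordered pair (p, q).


We need p + q = 9 and p - q = -1.
Adding: 2p = 9 + (-1) = 8, so p = 4.
Then q = 9 - 4 = 5.
(p, q) = (4, 5)


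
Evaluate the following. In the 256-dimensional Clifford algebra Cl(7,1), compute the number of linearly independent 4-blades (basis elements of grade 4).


Number of grade-k basis blades in Cl(p,q) with n = p + q is C(n, k).
n = 7 + 1 = 8
C(8, 4) = 8! / (4! * 4!)
= 40320 / (24 * 24)
= 70


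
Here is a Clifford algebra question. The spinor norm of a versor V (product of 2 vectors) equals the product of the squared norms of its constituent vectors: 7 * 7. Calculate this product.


Spinor norm N(V) = |v1|^2 * |v2|^2 * ... * |v2|^2
= 7 * 7
Running product: 7, 49
N(V) = 49


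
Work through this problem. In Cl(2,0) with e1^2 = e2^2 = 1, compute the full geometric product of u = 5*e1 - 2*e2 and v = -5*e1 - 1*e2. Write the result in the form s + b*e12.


Expand: (5*e1 - 2*e2)(-5*e1 - 1*e2)
= 5*(-5)*e1e1 + 5*(-1)*e1e2 + (-2)*(-5)*e2e1 + (-2)*(-1)*e2e2
Using e1^2 = e2^2 = 1, e2e1 = -e1e2:
Scalar part s = 5*(-5) + (-2)*(-1) = -25 + 2 = -23
Bivector part b = 5*(-1) - (-2)*(-5) = -5 - 10 = -15
uv = -23 - 15*e12


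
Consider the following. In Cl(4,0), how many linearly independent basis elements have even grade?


Even subalgebra dimension = 2^(n-1)
n = 4 + 0 = 4
2^(4 - 1) = 2^3 = 8
Verification: sum of C(4,k) for even k = 1 + 6 + 1 = 8
Result = 8


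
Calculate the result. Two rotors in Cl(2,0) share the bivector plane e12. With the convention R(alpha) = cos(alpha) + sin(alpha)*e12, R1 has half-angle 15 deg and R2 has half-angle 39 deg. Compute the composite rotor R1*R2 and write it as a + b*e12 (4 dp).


Same-plane rotors commute and their half-angles add:
R1*R2 = cos(a1 + a2) + sin(a1 + a2)*e12.
a1 + a2 = 15 + 39 = 54 deg
cos(54 deg) = 0.5878
sin(54 deg) = 0.8090
R1*R2 = 0.5878 + 0.8090*e12


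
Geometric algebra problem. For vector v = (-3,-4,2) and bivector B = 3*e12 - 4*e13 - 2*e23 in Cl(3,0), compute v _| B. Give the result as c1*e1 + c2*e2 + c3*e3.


Left contraction v _| B = <vB>_1 (grade-1 part of the geometric product vB).
Using e1_|e12 = e2, e2_|e12 = -e1, e1_|e13 = e3, e3_|e13 = -e1, e2_|e23 = e3, e3_|e23 = -e2:
e1 coeff: -v2*b12 - v3*b13 = -(-4)*(3) - (2)*(-4) = 20
e2 coeff: v1*b12 - v3*b23 = (-3)*(3) - (2)*(-2) = -5
e3 coeff: v1*b13 + v2*b23 = (-3)*(-4) + (-4)*(-2) = 20
v _| B = 20*e1 - 5*e2 + 20*e3


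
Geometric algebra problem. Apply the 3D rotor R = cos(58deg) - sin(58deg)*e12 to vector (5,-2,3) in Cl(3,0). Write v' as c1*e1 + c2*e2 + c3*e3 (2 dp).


Rotor R = cos(58deg) - sin(58deg)*e12
Rotation angle theta = 2 * 58 = 116 degrees in the e12 plane (e1 -> e2).
The component perpendicular to the plane (e3) is invariant: v'_3 = v3 = 3.00
cos(116deg) = -0.4384, sin(116deg) = 0.8988
v'_1 = v1*cos(theta) - v2*sin(theta) = 5*(-0.4384) - (-2)*0.8988 = -0.39
v'_2 = v1*sin(theta) + v2*cos(theta) = 5*0.8988 + (-2)*(-0.4384) = 5.37
v' = -0.39*e1 + 5.37*e2 + 3.00*e3


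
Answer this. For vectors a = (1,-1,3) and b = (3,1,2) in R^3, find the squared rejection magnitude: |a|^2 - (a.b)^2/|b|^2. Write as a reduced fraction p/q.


|a|^2 = 1^2 + (-1)^2 + 3^2 = 11
|b|^2 = 3^2 + 1^2 + 2^2 = 14
a . b = 1*3 + (-1)*1 + 3*2 = 8
(a.b)^2 = 8^2 = 64
|rej|^2 = 11 - 64/14
= (154 - 64)/14
= 90/14
In lowest terms: 45/7


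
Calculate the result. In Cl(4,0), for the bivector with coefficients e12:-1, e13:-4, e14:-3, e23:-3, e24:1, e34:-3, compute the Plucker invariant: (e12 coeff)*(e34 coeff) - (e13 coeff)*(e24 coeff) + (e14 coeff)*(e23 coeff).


Plucker relation: af - be + cd
a*f = (-1)*(-3) = 3
b*e = (-4)*1 = -4
c*d = (-3)*(-3) = 9
af - be + cd = 3 - (-4) + 9
= 16


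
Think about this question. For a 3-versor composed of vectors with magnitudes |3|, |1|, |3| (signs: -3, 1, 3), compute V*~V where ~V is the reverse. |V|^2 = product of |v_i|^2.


Each vector v_i has |v_i|^2 = s_i^2
Squared scales: (-3)^2 = 9, 1^2 = 1, 3^2 = 9
|V|^2 = 9 * 1 * 9
= 81


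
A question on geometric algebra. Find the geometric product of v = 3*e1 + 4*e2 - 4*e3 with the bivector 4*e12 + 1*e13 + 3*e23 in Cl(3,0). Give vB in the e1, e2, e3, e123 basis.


vB has grade-1 (vector) and grade-3 (trivector) parts: vB = (v _| B) + (v ^ B).
Vector part <vB>_1:
  e1: -v2*b12 - v3*b13 = -(4)*(4) - (-4)*(1) = -12
  e2: v1*b12 - v3*b23 = (3)*(4) - (-4)*(3) = 24
  e3: v1*b13 + v2*b23 = (3)*(1) + (4)*(3) = 15
Trivector part <vB>_3:
  e123: v1*b23 - v2*b13 + v3*b12 = (3)*(3) - (4)*(1) + (-4)*(4) = -11
vB = -12*e1 + 24*e2 + 15*e3 - 11*e123


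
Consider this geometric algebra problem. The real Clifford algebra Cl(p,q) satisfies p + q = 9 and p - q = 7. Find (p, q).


We need p + q = 9 and p - q = 7.
Adding: 2p = 9 + 7 = 16, so p = 8.
Then q = 9 - 8 = 1.
(p, q) = (8, 1)


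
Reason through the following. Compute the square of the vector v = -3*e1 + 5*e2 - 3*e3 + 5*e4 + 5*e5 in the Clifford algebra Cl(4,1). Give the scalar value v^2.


v^2 = sum of c_i^2 * e_i^2
Positive signature terms (e_i^2 = +1): (-3)^2 + 5^2 + (-3)^2 + 5^2 = 68
Negative signature terms (e_j^2 = -1): 5^2 = 25
v^2 = 68 - 25 = 43


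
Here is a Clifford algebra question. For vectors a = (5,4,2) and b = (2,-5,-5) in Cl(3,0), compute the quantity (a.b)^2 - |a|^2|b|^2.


a . b = 5*2 + 4*(-5) + 2*(-5)
= 10 + (-20) + (-10) = -20
|a|^2 = 5^2 + 4^2 + 2^2 = 45
|b|^2 = 2^2 + (-5)^2 + (-5)^2 = 54
(a.b)^2 = (-20)^2 = 400
|a|^2 * |b|^2 = 45 * 54 = 2430
Result = 400 - 2430 = -2030


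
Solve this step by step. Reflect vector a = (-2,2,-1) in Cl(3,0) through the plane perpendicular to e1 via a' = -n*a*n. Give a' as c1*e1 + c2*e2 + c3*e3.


Reflection formula: a' = -n*a*n, with n = e1 (unit vector, n^2 = 1).
For reflection through hyperplane perp to e1:
The component along e1 flips sign, others stay.
a = (-2, 2, -1)
a' = (2, 2, -1)
a' = 2*e1 + 2*e2 - 1*e3


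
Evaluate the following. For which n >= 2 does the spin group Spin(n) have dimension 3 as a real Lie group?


dim Spin(n) = dim so(n) = n(n-1)/2.
Solve n(n-1)/2 = 3, i.e. n^2 - n - 6 = 0.
Discriminant = 1 + 8*3 = 25
n = (1 + sqrt(25))/2 = (1 + 5)/2 = 3


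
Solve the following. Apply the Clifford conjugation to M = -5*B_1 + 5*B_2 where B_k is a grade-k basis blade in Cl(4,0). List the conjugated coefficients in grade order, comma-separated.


Clifford conjugate sign for grade k: (-1)^(k(k+1)/2)
Grade 1: (-1)^(1*2/2) = (-1)^1 = -1, coeff -5 -> 5
Grade 2: (-1)^(2*3/2) = (-1)^3 = -1, coeff 5 -> -5
Conjugated coefficients: 5, -5


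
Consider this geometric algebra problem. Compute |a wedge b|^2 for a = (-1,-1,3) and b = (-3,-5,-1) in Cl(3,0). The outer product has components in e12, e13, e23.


a wedge b = (a1*b2 - a2*b1)*e12 + (a1*b3 - a3*b1)*e13 + (a2*b3 - a3*b2)*e23
e12 coeff: (-1)*(-5) - (-1)*(-3) = 5 - 3 = 2
e13 coeff: (-1)*(-1) - 3*(-3) = 1 - (-9) = 10
e23 coeff: (-1)*(-1) - 3*(-5) = 1 - (-15) = 16
|a wedge b|^2 = 2^2 + 10^2 + 16^2
= 4 + 100 + 256
= 360


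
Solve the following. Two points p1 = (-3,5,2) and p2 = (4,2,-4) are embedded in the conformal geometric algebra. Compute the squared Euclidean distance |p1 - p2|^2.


p1 - p2 = (-7, 3, 6)
|p1 - p2|^2 = (-7)^2 + 3^2 + 6^2
= 49 + 9 + 36
= 94


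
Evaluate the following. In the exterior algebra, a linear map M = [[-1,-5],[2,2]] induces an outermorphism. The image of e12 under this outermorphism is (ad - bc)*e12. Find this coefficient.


The outermorphism of a linear map f sends e1^e2 to f(e1)^f(e2).
f(e1) = -1*e1 + 2*e2
f(e2) = -5*e1 + 2*e2
f(e1) ^ f(e2) = (-1*e1 + 2*e2) ^ (-5*e1 + 2*e2)
= (-1)*2*e12 + 2*(-5)*e21
= (-2 - (-10))*e12
= 8*e12
Coefficient = 8


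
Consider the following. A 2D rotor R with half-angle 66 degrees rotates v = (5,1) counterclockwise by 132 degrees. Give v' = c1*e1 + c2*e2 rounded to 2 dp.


Rotor R = cos(66deg) - sin(66deg)*e12
Rotation angle theta = 2 * 66 = 132 degrees
v' = R*v*~R rotates v by theta.
cos(132deg) = -0.6691, sin(132deg) = 0.7431
v'_1 = 5*cos(132deg) - 1*sin(132deg)
= 5*(-0.6691) - 1*0.7431
= -4.09
v'_2 = 5*sin(132deg) + 1*cos(132deg)
= 5*0.7431 + 1*(-0.6691)
= 3.05
v' = -4.09*e1 + 3.05*e2


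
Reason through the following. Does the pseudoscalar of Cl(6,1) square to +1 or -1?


The pseudoscalar I = e1...e_n (product of all n generators) of Cl(p,q) satisfies I^2 = (-1)^(q + n(n-1)/2).
p = 6, q = 1, n = p + q = 7
n(n-1)/2 = 7 * 6 / 2 = 21
Exponent = q + n(n-1)/2 = 1 + 21 = 22
I^2 = (-1)^22 = +1


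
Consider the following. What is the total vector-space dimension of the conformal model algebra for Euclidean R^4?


The conformal model of R^4 uses Cl(5,1): the 4 Euclidean generators plus two extra orthogonal generators e+ (e+^2 = +1) and e- (e-^2 = -1), from which the null vectors e0, einf are built.
Number of generators m = 4 + 2 = 6.
dim Cl(p,q) = 2^m = 2^6 = 64


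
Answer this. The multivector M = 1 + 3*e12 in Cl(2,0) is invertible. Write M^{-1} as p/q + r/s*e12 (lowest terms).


M = 1 + 3*e12, where e12^2 = -1.
Since M commutes with its reverse ~M = a - b*e12, M * ~M = a^2 - b^2*e12^2 = a^2 + b^2.
So M^{-1} = ~M / (a^2 + b^2) = (a - b*e12)/(a^2 + b^2).
a^2 + b^2 = 1 + 9 = 10
Scalar part = 1/10 = 1/10
Bivector coeff = -3/10 = -3/10
M^{-1} = 1/10 - 3/10*e12


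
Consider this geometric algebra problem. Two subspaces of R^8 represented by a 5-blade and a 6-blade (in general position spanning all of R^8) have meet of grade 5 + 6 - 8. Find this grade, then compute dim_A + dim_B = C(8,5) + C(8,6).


Meet grade = grade(A) + grade(B) - n
= 5 + 6 - 8 = 3
C(8,5) = 56
C(8,6) = 28
dim_A + dim_B = 56 + 28 = 84


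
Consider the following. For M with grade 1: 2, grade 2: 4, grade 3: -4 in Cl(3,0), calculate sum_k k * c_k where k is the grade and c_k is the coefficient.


Grade-weighted sum = sum of grade_k * coefficient_k
1*2 = 2
2*4 = 8
3*(-4) = -12
Total = 2 + 8 + (-12) = -2


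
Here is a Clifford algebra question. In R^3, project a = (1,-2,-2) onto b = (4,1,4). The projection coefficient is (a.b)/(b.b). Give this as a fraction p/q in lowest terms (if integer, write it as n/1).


Projection coefficient = (a . b) / (b . b)
a . b = 1*4 + (-2)*1 + (-2)*4
= 4 + (-2) + (-8) = -6
b . b = 4^2 + 1^2 + 4^2
= 16 + 1 + 16 = 33
Coefficient = -6/33
In lowest terms: -2/11


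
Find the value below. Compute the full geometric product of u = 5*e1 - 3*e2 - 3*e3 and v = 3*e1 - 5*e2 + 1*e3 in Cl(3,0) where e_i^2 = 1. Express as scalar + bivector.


In Cl(3,0): e_i^2 = 1, e_ie_j = -e_je_i for i != j.
Scalar part = u . v = 5*3 + (-3)*(-5) + (-3)*1
= 15 + 15 + (-3) = 27
e12 coeff = 5*(-5) - (-3)*3 = -25 - (-9) = -16
e13 coeff = 5*1 - (-3)*3 = 5 - (-9) = 14
e23 coeff = (-3)*1 - (-3)*(-5) = -3 - 15 = -18
uv = 27 - 16*e12 + 14*e13 - 18*e23


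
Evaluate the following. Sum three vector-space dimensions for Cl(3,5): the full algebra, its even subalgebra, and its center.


n = 3 + 5 = 8
Total dim = 2^8 = 256
Even subalgebra dim = 2^7 = 128
n is even, so center dim = 1
Sum = 256 + 128 + 1 = 385


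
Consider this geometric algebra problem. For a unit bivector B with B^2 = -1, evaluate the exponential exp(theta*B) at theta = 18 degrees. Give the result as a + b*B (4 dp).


For a unit bivector B with B^2 = -1, the exponential series gives
e^(theta*B) = cos(theta) + sin(theta)*B (the GA analogue of Euler's formula).
theta = 18 degrees = 0.314159 rad
cos(18 deg) = 0.9511
sin(18 deg) = 0.3090
exp(theta*B) = 0.9511 + 0.3090*B


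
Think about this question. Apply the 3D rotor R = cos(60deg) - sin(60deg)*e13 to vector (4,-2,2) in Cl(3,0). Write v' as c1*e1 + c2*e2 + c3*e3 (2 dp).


Rotor R = cos(60deg) - sin(60deg)*e13
Rotation angle theta = 2 * 60 = 120 degrees in the e13 plane (e1 -> e3).
The component perpendicular to the plane (e2) is invariant: v'_2 = v2 = -2.00
cos(120deg) = -0.5000, sin(120deg) = 0.8660
v'_1 = v1*cos(theta) - v3*sin(theta) = 4*(-0.5000) - 2*0.8660 = -3.73
v'_3 = v1*sin(theta) + v3*cos(theta) = 4*0.8660 + 2*(-0.5000) = 2.46
v' = -3.73*e1 - 2.00*e2 + 2.46*e3


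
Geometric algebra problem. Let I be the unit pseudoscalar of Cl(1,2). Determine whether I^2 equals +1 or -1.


The pseudoscalar I = e1...e_n (product of all n generators) of Cl(p,q) satisfies I^2 = (-1)^(q + n(n-1)/2).
p = 1, q = 2, n = p + q = 3
n(n-1)/2 = 3 * 2 / 2 = 3
Exponent = q + n(n-1)/2 = 2 + 3 = 5
I^2 = (-1)^5 = -1


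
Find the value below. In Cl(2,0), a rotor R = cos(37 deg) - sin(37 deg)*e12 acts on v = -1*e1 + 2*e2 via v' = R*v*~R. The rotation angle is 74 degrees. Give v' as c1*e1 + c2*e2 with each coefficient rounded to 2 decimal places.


Rotor R = cos(37deg) - sin(37deg)*e12
Rotation angle theta = 2 * 37 = 74 degrees
v' = R*v*~R rotates v by theta.
cos(74deg) = 0.2756, sin(74deg) = 0.9613
v'_1 = -1*cos(74deg) - 2*sin(74deg)
= -1*0.2756 - 2*0.9613
= -2.20
v'_2 = -1*sin(74deg) + 2*cos(74deg)
= -1*0.9613 + 2*0.2756
= -0.41
v' = -2.20*e1 - 0.41*e2


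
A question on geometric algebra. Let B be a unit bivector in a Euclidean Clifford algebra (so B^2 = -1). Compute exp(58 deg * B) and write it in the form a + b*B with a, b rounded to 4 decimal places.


For a unit bivector B with B^2 = -1, the exponential series gives
e^(theta*B) = cos(theta) + sin(theta)*B (the GA analogue of Euler's formula).
theta = 58 degrees = 1.012291 rad
cos(58 deg) = 0.5299
sin(58 deg) = 0.8480
exp(theta*B) = 0.5299 + 0.8480*B


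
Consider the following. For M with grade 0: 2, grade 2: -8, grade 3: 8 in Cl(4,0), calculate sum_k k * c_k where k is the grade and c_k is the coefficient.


Grade-weighted sum = sum of grade_k * coefficient_k
0*2 = 0
2*(-8) = -16
3*8 = 24
Total = 0 + (-16) + 24 = 8


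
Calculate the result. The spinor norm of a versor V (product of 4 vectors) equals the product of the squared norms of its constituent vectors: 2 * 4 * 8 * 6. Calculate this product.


Spinor norm N(V) = |v1|^2 * |v2|^2 * ... * |v4|^2
= 2 * 4 * 8 * 6
Running product: 2, 8, 64, 384
N(V) = 384


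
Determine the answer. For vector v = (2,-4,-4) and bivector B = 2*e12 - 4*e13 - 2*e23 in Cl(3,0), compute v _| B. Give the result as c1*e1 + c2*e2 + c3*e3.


Left contraction v _| B = <vB>_1 (grade-1 part of the geometric product vB).
Using e1_|e12 = e2, e2_|e12 = -e1, e1_|e13 = e3, e3_|e13 = -e1, e2_|e23 = e3, e3_|e23 = -e2:
e1 coeff: -v2*b12 - v3*b13 = -(-4)*(2) - (-4)*(-4) = -8
e2 coeff: v1*b12 - v3*b23 = (2)*(2) - (-4)*(-2) = -4
e3 coeff: v1*b13 + v2*b23 = (2)*(-4) + (-4)*(-2) = 0
v _| B = -8*e1 - 4*e2 + 0*e3


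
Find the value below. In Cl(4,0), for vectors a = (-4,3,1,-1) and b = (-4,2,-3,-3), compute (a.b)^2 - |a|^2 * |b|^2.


a . b = (-4)*(-4) + 3*2 + 1*(-3) + (-1)*(-3)
= 16 + 6 + (-3) + 3 = 22
|a|^2 = (-4)^2 + 3^2 + 1^2 + (-1)^2 = 27
|b|^2 = (-4)^2 + 2^2 + (-3)^2 + (-3)^2 = 38
(a.b)^2 = 22^2 = 484
|a|^2 * |b|^2 = 27 * 38 = 1026
Result = 484 - 1026 = -542


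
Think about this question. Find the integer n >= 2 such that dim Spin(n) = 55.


dim Spin(n) = dim so(n) = n(n-1)/2.
Solve n(n-1)/2 = 55, i.e. n^2 - n - 110 = 0.
Discriminant = 1 + 8*55 = 441
n = (1 + sqrt(441))/2 = (1 + 21)/2 = 11


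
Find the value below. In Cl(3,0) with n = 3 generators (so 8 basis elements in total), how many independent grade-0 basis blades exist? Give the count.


Number of grade-k basis blades in Cl(p,q) with n = p + q is C(n, k).
n = 3 + 0 = 3
C(3, 0) = 3! / (0! * 3!)
= 6 / (1 * 6)
= 1


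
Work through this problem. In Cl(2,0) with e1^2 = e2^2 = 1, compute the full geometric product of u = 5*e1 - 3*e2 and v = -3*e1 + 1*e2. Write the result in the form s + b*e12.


Expand: (5*e1 - 3*e2)(-3*e1 + 1*e2)
= 5*(-3)*e1e1 + 5*1*e1e2 + (-3)*(-3)*e2e1 + (-3)*1*e2e2
Using e1^2 = e2^2 = 1, e2e1 = -e1e2:
Scalar part s = 5*(-3) + (-3)*1 = -15 + (-3) = -18
Bivector part b = 5*1 - (-3)*(-3) = 5 - 9 = -4
uv = -18 - 4*e12


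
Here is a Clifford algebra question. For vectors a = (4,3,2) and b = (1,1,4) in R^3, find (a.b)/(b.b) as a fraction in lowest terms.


Projection coefficient = (a . b) / (b . b)
a . b = 4*1 + 3*1 + 2*4
= 4 + 3 + 8 = 15
b . b = 1^2 + 1^2 + 4^2
= 1 + 1 + 16 = 18
Coefficient = 15/18
In lowest terms: 5/6


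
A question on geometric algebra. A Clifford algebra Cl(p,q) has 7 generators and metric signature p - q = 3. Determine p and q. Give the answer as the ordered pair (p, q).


We need p + q = 7 and p - q = 3.
Adding: 2p = 7 + 3 = 10, so p = 5.
Then q = 7 - 5 = 2.
(p, q) = (5, 2)


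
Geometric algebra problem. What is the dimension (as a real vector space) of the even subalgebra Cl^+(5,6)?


Even subalgebra dimension = 2^(n-1)
n = 5 + 6 = 11
2^(11 - 1) = 2^10 = 1024
Verification: sum of C(11,k) for even k = 1 + 55 + 330 + 462 + 165 + 11 = 1024
Result = 1024


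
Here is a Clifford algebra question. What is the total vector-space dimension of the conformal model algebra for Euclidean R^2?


The conformal model of R^2 uses Cl(3,1): the 2 Euclidean generators plus two extra orthogonal generators e+ (e+^2 = +1) and e- (e-^2 = -1), from which the null vectors e0, einf are built.
Number of generators m = 2 + 2 = 4.
dim Cl(p,q) = 2^m = 2^4 = 16


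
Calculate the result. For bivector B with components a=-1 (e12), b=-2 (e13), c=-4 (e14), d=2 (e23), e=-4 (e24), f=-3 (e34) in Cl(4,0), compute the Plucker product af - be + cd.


Plucker relation: af - be + cd
a*f = (-1)*(-3) = 3
b*e = (-2)*(-4) = 8
c*d = (-4)*2 = -8
af - be + cd = 3 - 8 + (-8)
= -13


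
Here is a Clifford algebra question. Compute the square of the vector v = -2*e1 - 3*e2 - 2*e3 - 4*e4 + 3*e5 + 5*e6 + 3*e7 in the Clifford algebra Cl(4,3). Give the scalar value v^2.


v^2 = sum of c_i^2 * e_i^2
Positive signature terms (e_i^2 = +1): (-2)^2 + (-3)^2 + (-2)^2 + (-4)^2 = 33
Negative signature terms (e_j^2 = -1): 3^2 + 5^2 + 3^2 = 43
v^2 = 33 - 43 = -10


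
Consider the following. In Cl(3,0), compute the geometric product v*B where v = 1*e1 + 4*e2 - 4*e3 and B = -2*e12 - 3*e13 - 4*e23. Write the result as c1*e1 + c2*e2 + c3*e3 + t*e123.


vB has grade-1 (vector) and grade-3 (trivector) parts: vB = (v _| B) + (v ^ B).
Vector part <vB>_1:
  e1: -v2*b12 - v3*b13 = -(4)*(-2) - (-4)*(-3) = -4
  e2: v1*b12 - v3*b23 = (1)*(-2) - (-4)*(-4) = -18
  e3: v1*b13 + v2*b23 = (1)*(-3) + (4)*(-4) = -19
Trivector part <vB>_3:
  e123: v1*b23 - v2*b13 + v3*b12 = (1)*(-4) - (4)*(-3) + (-4)*(-2) = 16
vB = -4*e1 - 18*e2 - 19*e3 + 16*e123


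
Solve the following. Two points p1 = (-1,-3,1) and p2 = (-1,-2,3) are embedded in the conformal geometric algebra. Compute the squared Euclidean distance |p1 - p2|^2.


p1 - p2 = (0, -1, -2)
|p1 - p2|^2 = 0^2 + (-1)^2 + (-2)^2
= 0 + 1 + 4
= 5


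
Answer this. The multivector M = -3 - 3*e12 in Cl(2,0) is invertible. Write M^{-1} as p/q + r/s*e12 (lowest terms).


M = -3 - 3*e12, where e12^2 = -1.
Since M commutes with its reverse ~M = a - b*e12, M * ~M = a^2 - b^2*e12^2 = a^2 + b^2.
So M^{-1} = ~M / (a^2 + b^2) = (a - b*e12)/(a^2 + b^2).
a^2 + b^2 = 9 + 9 = 18
Scalar part = -3/18 = -1/6
Bivector coeff = 3/18 = 1/6
M^{-1} = -1/6 + 1/6*e12


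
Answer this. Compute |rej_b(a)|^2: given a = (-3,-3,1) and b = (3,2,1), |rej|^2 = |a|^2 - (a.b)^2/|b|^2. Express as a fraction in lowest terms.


|a|^2 = (-3)^2 + (-3)^2 + 1^2 = 19
|b|^2 = 3^2 + 2^2 + 1^2 = 14
a . b = (-3)*3 + (-3)*2 + 1*1 = -14
(a.b)^2 = (-14)^2 = 196
|rej|^2 = 19 - 196/14
= (266 - 196)/14
= 70/14
In lowest terms: 5/1


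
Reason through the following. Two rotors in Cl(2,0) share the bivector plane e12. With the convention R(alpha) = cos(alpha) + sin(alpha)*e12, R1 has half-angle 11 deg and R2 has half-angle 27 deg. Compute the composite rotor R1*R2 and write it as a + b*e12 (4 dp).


Same-plane rotors commute and their half-angles add:
R1*R2 = cos(a1 + a2) + sin(a1 + a2)*e12.
a1 + a2 = 11 + 27 = 38 deg
cos(38 deg) = 0.7880
sin(38 deg) = 0.6157
R1*R2 = 0.7880 + 0.6157*e12


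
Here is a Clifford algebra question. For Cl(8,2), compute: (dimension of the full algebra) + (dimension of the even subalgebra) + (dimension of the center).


n = 8 + 2 = 10
Total dim = 2^10 = 1024
Even subalgebra dim = 2^9 = 512
n is even, so center dim = 1
Sum = 1024 + 512 + 1 = 1537


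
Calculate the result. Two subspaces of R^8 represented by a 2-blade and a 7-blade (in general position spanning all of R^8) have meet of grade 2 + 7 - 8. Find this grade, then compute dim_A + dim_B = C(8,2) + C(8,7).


Meet grade = grade(A) + grade(B) - n
= 2 + 7 - 8 = 1
C(8,2) = 28
C(8,7) = 8
dim_A + dim_B = 28 + 8 = 36


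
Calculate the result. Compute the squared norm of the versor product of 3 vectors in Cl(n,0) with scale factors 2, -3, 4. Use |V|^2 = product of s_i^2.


Each vector v_i has |v_i|^2 = s_i^2
Squared scales: 2^2 = 4, (-3)^2 = 9, 4^2 = 16
|V|^2 = 4 * 9 * 16
= 576


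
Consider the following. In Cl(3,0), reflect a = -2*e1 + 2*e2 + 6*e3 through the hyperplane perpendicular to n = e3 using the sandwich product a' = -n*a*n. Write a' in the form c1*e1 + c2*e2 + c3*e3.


Reflection formula: a' = -n*a*n, with n = e3 (unit vector, n^2 = 1).
For reflection through hyperplane perp to e3:
The component along e3 flips sign, others stay.
a = (-2, 2, 6)
a' = (-2, 2, -6)
a' = -2*e1 + 2*e2 - 6*e3


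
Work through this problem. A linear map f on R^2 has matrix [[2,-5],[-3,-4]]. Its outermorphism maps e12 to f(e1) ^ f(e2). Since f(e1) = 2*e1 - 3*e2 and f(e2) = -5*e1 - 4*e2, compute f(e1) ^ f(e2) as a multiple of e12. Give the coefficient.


The outermorphism of a linear map f sends e1^e2 to f(e1)^f(e2).
f(e1) = 2*e1 - 3*e2
f(e2) = -5*e1 - 4*e2
f(e1) ^ f(e2) = (2*e1 - 3*e2) ^ (-5*e1 - 4*e2)
= 2*(-4)*e12 + (-3)*(-5)*e21
= (-8 - 15)*e12
= -23*e12
Coefficient = -23


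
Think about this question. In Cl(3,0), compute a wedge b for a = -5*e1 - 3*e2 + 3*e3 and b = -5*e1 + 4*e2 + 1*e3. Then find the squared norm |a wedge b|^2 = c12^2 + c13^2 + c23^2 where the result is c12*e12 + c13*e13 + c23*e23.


a wedge b = (a1*b2 - a2*b1)*e12 + (a1*b3 - a3*b1)*e13 + (a2*b3 - a3*b2)*e23
e12 coeff: (-5)*4 - (-3)*(-5) = -20 - 15 = -35
e13 coeff: (-5)*1 - 3*(-5) = -5 - (-15) = 10
e23 coeff: (-3)*1 - 3*4 = -3 - 12 = -15
|a wedge b|^2 = (-35)^2 + 10^2 + (-15)^2
= 1225 + 100 + 225
= 1550


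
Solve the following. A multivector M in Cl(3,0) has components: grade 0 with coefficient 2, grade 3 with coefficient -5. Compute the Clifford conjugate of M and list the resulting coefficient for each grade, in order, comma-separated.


Clifford conjugate sign for grade k: (-1)^(k(k+1)/2)
Grade 0: (-1)^(0*1/2) = (-1)^0 = 1, coeff 2 -> 2
Grade 3: (-1)^(3*4/2) = (-1)^6 = 1, coeff -5 -> -5
Conjugated coefficients: 2, -5


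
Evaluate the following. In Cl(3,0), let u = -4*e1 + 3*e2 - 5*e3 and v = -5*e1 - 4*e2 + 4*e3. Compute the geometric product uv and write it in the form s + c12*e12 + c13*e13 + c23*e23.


In Cl(3,0): e_i^2 = 1, e_ie_j = -e_je_i for i != j.
Scalar part = u . v = (-4)*(-5) + 3*(-4) + (-5)*4
= 20 + (-12) + (-20) = -12
e12 coeff = (-4)*(-4) - 3*(-5) = 16 - (-15) = 31
e13 coeff = (-4)*4 - (-5)*(-5) = -16 - 25 = -41
e23 coeff = 3*4 - (-5)*(-4) = 12 - 20 = -8
uv = -12 + 31*e12 - 41*e13 - 8*e23


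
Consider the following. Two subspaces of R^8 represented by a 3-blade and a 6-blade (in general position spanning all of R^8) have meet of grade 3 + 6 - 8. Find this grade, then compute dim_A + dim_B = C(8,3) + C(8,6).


Meet grade = grade(A) + grade(B) - n
= 3 + 6 - 8 = 1
C(8,3) = 56
C(8,6) = 28
dim_A + dim_B = 56 + 28 = 84


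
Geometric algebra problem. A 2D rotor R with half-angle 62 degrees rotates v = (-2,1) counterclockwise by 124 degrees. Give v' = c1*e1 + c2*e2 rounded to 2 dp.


Rotor R = cos(62deg) - sin(62deg)*e12
Rotation angle theta = 2 * 62 = 124 degrees
v' = R*v*~R rotates v by theta.
cos(124deg) = -0.5592, sin(124deg) = 0.8290
v'_1 = -2*cos(124deg) - 1*sin(124deg)
= -2*(-0.5592) - 1*0.8290
= 0.29
v'_2 = -2*sin(124deg) + 1*cos(124deg)
= -2*0.8290 + 1*(-0.5592)
= -2.22
v' = 0.29*e1 - 2.22*e2


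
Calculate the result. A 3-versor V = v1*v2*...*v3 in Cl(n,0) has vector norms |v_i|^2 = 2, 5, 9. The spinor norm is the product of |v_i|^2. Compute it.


Spinor norm N(V) = |v1|^2 * |v2|^2 * ... * |v3|^2
= 2 * 5 * 9
Running product: 2, 10, 90
N(V) = 90


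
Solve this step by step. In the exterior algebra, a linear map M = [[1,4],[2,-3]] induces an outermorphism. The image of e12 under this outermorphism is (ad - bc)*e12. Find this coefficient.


The outermorphism of a linear map f sends e1^e2 to f(e1)^f(e2).
f(e1) = 1*e1 + 2*e2
f(e2) = 4*e1 - 3*e2
f(e1) ^ f(e2) = (1*e1 + 2*e2) ^ (4*e1 - 3*e2)
= 1*(-3)*e12 + 2*4*e21
= (-3 - 8)*e12
= -11*e12
Coefficient = -11


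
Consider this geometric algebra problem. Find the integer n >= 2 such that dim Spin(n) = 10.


dim Spin(n) = dim so(n) = n(n-1)/2.
Solve n(n-1)/2 = 10, i.e. n^2 - n - 20 = 0.
Discriminant = 1 + 8*10 = 81
n = (1 + sqrt(81))/2 = (1 + 9)/2 = 5


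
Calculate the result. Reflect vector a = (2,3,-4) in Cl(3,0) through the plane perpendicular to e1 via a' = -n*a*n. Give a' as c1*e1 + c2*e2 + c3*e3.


Reflection formula: a' = -n*a*n, with n = e1 (unit vector, n^2 = 1).
For reflection through hyperplane perp to e1:
The component along e1 flips sign, others stay.
a = (2, 3, -4)
a' = (-2, 3, -4)
a' = -2*e1 + 3*e2 - 4*e3


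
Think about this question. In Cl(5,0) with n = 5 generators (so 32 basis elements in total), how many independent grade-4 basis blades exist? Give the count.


Number of grade-k basis blades in Cl(p,q) with n = p + q is C(n, k).
n = 5 + 0 = 5
C(5, 4) = 5! / (4! * 1!)
= 120 / (24 * 1)
= 5


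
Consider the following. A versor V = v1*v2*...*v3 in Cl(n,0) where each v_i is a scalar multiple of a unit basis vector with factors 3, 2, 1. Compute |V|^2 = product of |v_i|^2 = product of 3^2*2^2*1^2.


Each vector v_i has |v_i|^2 = s_i^2
Squared scales: 3^2 = 9, 2^2 = 4, 1^2 = 1
|V|^2 = 9 * 4 * 1
= 36


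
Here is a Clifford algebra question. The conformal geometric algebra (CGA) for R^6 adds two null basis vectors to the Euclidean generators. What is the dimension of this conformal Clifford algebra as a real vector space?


The conformal model of R^6 uses Cl(7,1): the 6 Euclidean generators plus two extra orthogonal generators e+ (e+^2 = +1) and e- (e-^2 = -1), from which the null vectors e0, einf are built.
Number of generators m = 6 + 2 = 8.
dim Cl(p,q) = 2^m = 2^8 = 256
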